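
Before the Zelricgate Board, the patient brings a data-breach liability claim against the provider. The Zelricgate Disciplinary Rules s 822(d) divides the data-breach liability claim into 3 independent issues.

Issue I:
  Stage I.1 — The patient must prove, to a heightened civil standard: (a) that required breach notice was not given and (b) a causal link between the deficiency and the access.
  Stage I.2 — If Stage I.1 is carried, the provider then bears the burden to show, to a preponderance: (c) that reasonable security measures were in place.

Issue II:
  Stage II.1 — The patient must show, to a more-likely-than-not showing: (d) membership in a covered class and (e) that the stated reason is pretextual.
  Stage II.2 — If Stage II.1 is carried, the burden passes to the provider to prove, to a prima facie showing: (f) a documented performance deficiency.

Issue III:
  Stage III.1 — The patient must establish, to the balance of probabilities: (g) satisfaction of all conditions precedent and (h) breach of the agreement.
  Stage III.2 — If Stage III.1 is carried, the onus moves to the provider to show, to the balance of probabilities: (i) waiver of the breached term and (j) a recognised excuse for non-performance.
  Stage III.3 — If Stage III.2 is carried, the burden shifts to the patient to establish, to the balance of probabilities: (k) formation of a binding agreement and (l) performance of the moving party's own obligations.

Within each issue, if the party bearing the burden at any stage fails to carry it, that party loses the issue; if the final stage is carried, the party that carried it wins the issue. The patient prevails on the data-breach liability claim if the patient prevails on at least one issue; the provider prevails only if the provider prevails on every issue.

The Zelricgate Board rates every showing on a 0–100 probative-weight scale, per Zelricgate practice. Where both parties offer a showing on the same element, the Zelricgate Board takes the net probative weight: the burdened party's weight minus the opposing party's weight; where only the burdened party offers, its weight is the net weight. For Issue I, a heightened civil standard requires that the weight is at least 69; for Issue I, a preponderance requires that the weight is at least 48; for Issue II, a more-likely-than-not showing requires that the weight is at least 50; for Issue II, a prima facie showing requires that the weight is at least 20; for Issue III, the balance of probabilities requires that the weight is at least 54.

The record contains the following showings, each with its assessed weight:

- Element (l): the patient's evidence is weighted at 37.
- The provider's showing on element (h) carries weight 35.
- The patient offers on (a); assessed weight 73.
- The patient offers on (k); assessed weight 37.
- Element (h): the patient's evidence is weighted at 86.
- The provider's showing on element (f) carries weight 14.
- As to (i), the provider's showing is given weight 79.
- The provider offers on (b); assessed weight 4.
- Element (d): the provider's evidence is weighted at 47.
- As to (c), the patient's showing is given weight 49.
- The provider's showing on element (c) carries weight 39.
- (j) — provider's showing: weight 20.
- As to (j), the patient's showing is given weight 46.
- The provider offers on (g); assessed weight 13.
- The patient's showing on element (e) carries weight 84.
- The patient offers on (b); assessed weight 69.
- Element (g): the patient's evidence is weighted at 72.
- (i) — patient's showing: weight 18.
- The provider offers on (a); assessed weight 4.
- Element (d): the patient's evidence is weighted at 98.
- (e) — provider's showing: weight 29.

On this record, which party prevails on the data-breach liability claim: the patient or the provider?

— Issue I —
At Stage I.1 the patient must meet a heightened civil standard (weight is at least 69): on (a) the weight is 73 less the opposing 4 gives net 69, which does reach 69, so (a) meets the standard; on (b) the weight is 69 less the opposing 4 gives net 65, < 69, so (b) does not meet the standard.
  The patient does not carry Stage I.1.
The analysis ends at Stage I.1; the provider prevails on this issue.
— Issue II —
At Stage II.1 the patient must meet a more-likely-than-not showing (weight is at least 50): on (d) the weight is 98 less the opposing 47 gives net 51, which does reach 50, so (d) meets the standard; on (e) the weight is 84 less the opposing 29 gives net 55, ≥ 50, so (e) meets the standard.
  Stage II.1 is satisfied; the onus moves to the provider.
At Stage II.2 the provider must meet a prima facie showing (weight is at least 20): on (f) the weight is 14, which does not reach 20, so (f) does not meet the standard.
  The provider does not carry Stage II.2.
The analysis ends at Stage II.2; the patient prevails on this issue.
— Issue III —
Stage III.1 (patient, the balance of probabilities, weight is at least 54): (g) net 72−13=59 ≥ 54 — meets; (h) net 86−35=51 < 54 — fails.
  Not every element is met, so the patient fails to carry Stage III.1.
The provider prevails on this issue.
Per-issue: Issue I → provider; Issue II → patient; Issue III → provider. The patient must prevail on at least one issue; overall, the patient prevails.

patient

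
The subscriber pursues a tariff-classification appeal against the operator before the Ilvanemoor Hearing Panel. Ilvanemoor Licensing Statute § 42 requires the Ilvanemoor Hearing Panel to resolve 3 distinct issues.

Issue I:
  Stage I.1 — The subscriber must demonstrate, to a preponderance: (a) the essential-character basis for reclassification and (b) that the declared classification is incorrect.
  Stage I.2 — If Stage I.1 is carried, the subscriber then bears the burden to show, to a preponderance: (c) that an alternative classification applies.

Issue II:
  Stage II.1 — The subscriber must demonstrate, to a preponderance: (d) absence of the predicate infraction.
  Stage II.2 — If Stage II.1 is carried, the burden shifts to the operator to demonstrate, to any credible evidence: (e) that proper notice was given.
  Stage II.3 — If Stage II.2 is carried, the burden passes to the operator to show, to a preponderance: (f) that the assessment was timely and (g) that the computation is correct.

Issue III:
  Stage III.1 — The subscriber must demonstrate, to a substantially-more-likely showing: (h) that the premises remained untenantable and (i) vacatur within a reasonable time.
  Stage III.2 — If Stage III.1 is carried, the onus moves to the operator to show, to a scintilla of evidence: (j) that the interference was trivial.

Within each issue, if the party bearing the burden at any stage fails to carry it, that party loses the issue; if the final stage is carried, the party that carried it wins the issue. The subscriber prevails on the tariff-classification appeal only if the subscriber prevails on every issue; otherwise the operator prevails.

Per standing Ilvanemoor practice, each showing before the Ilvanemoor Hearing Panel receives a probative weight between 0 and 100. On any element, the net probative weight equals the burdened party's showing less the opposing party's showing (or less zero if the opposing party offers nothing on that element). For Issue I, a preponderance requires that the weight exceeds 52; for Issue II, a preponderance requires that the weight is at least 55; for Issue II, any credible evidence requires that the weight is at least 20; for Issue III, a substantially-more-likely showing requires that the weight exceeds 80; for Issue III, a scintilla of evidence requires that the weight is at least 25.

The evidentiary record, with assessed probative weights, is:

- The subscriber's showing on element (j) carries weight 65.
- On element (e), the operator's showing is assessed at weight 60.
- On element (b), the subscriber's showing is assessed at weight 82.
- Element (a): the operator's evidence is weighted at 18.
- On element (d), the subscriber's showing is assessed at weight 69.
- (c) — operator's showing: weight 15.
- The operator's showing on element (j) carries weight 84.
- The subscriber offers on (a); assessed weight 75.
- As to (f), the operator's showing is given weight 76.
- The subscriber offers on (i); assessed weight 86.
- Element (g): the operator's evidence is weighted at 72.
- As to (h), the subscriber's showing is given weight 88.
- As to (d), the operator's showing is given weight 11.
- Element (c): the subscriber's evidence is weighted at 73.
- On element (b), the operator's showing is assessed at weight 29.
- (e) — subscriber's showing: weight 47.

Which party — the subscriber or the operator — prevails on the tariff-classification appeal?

subscriber

— Issue I —
At Stage I.1 the subscriber must meet a preponderance (weight exceeds 52): on (a) the weight is 75 less the opposing 18 gives net 57, which does exceed 52, so (a) meets the standard; on (b) the weight is 82 less the opposing 29 gives net 53, > 52, so (b) meets the standard.
  Stage I.1 is satisfied; the subscriber continues to bear the burden.
At Stage I.2 the subscriber must meet a preponderance (weight exceeds 52): on (c) the weight is 73 less the opposing 15 gives net 58, which does exceed 52, so (c) meets the standard.
  The subscriber carries the last stage.
Every stage carried; the subscriber prevails on this issue.
— Issue II —
Stage II.1 — burden on subscriber; standard: a preponderance (weight is at least 55).
    (d): 69 − 11 = 58 ≥ 55 [met]
  All elements met. The burden passes to the operator.
Stage II.2 — burden on operator; standard: any credible evidence (weight is at least 20).
    (e): 60 − 47 = 13 < 20 [not met]
  Not every element is met, so the operator fails to carry Stage II.2.
The analysis ends at Stage II.2; the subscriber prevails on this issue.
— Issue III —
At Stage III.1 the subscriber must meet a substantially-more-likely showing (weight exceeds 80): on (h) the weight is 88, > 80, so (h) meets the standard; on (i) the weight is 86, which does exceed 80, so (i) meets the standard.
  Stage III.1 is satisfied; the onus moves to the operator.
At Stage III.2 the operator must meet a scintilla of evidence (weight is at least 25): on (j) the weight is 84 less the opposing 65 gives net 19, < 25, so (j) does not meet the standard.
  The operator does not carry Stage III.2.
The subscriber prevails on this issue.
Per-issue: Issue I → subscriber; Issue II → subscriber; Issue III → subscriber. The subscriber must prevail on every issue; overall, the subscriber prevails.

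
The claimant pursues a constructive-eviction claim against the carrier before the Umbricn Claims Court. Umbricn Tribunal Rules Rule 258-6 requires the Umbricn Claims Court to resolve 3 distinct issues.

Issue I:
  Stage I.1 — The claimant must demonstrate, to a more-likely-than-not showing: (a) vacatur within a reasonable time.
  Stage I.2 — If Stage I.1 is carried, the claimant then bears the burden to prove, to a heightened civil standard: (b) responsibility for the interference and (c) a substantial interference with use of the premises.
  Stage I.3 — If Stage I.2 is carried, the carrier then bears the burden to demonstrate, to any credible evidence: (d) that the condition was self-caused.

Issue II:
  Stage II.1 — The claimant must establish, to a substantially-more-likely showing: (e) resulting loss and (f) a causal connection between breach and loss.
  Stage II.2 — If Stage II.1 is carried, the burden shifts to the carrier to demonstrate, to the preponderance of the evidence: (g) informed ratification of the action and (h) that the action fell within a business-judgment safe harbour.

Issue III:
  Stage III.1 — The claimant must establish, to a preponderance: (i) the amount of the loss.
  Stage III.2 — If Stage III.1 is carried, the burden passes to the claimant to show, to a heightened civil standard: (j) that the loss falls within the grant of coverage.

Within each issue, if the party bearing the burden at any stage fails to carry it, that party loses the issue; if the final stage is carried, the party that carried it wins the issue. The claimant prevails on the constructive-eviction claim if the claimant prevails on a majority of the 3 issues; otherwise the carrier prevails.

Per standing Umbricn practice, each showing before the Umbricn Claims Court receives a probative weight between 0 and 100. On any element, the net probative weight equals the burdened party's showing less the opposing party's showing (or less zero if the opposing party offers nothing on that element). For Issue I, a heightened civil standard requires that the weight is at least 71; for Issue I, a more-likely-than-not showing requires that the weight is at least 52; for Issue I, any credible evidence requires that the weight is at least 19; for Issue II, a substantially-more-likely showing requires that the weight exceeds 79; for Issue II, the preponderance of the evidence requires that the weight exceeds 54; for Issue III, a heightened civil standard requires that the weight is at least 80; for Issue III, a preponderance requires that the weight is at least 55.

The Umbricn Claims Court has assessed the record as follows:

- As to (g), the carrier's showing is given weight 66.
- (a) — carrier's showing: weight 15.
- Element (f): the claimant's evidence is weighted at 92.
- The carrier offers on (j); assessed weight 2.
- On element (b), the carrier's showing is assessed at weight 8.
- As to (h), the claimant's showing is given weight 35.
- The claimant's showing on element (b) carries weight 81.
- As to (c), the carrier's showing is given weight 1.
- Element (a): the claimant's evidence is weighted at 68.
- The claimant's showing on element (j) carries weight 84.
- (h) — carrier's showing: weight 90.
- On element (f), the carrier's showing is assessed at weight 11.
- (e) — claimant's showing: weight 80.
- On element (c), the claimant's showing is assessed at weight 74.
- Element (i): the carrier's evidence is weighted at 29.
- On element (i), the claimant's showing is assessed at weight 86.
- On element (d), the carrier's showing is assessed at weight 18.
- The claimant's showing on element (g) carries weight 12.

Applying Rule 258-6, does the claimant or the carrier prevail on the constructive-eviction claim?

claimant

— Issue I —
At Stage I.1 the claimant must meet a more-likely-than-not showing (weight is at least 52): on (a) the weight is 68 less the opposing 15 gives net 53, ≥ 52, so (a) meets the standard.
  Stage I.1 carried; the burden remains with the claimant.
At Stage I.2 the claimant must meet a heightened civil standard (weight is at least 71): on (b) the weight is 81 less the opposing 8 gives net 73, ≥ 71, so (b) meets the standard; on (c) the weight is 74 less the opposing 1 gives net 73, ≥ 71, so (c) meets the standard.
  Stage I.2 is satisfied; the onus moves to the carrier.
At Stage I.3 the carrier must meet any credible evidence (weight is at least 19): on (d) the weight is 18, which does not reach 19, so (d) does not meet the standard.
  Not every element is met, so the carrier fails to carry Stage I.3.
So the claimant prevails on this issue.
— Issue II —
At Stage II.1 the claimant must meet a substantially-more-likely showing (weight exceeds 79): on (e) the weight is 80, which does exceed 79, so (e) meets the standard; on (f) the weight is 92 less the opposing 11 gives net 81, > 79, so (f) meets the standard.
  All elements met. The burden passes to the carrier.
At Stage II.2 the carrier must meet the preponderance of the evidence (weight exceeds 54): on (g) the weight is 66 less the opposing 12 gives net 54, which does not exceed 54, so (g) does not meet the standard; on (h) the weight is 90 less the opposing 35 gives net 55, which does exceed 54, so (h) meets the standard.
  Not every element is met, so the carrier fails to carry Stage II.2.
The claimant prevails on this issue.
— Issue III —
Stage III.1 — burden on claimant; standard: a preponderance (weight is at least 55).
    (i): 86 − 29 = 57 ≥ 55 [met]
  Stage III.1 is satisfied; the claimant continues to bear the burden.
Stage III.2 — burden on claimant; standard: a heightened civil standard (weight is at least 80).
    (j): 84 − 2 = 82 ≥ 80 [met]
  The claimant carries the last stage.
Every stage carried; the claimant prevails on this issue.
Per-issue: Issue I → claimant; Issue II → claimant; Issue III → claimant. The claimant must prevail on a majority of issues; overall, the claimant prevails.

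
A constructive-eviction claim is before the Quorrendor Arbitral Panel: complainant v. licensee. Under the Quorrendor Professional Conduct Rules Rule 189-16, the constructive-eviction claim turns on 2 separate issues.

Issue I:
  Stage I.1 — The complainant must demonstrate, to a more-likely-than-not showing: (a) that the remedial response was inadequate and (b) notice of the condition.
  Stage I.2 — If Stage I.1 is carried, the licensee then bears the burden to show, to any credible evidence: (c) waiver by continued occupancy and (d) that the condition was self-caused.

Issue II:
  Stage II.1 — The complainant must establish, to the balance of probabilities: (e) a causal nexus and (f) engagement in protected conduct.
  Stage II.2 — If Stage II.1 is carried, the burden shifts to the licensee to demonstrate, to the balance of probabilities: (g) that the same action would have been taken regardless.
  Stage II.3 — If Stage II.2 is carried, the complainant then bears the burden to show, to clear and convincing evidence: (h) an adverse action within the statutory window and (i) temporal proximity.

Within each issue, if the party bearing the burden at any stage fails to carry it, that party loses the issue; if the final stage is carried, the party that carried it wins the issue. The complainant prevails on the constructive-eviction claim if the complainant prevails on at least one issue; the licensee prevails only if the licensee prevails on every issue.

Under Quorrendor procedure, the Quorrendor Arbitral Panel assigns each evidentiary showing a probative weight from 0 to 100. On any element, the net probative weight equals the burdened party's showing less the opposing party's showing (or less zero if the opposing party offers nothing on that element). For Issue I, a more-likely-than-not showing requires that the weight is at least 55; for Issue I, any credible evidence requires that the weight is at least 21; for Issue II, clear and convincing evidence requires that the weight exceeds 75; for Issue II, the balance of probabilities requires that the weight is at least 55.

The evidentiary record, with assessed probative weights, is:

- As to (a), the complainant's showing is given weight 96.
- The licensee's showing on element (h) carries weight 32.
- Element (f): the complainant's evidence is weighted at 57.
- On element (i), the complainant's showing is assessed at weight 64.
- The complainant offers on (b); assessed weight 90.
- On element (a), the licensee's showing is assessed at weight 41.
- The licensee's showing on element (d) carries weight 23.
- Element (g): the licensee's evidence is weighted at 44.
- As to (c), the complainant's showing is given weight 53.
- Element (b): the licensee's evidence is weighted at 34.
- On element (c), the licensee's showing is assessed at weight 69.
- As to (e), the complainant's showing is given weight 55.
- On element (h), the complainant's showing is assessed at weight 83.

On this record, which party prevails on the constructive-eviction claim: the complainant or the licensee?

complainant

— Issue I —
At Stage I.1 the complainant must meet a more-likely-than-not showing (weight is at least 55): on (a) the weight is 96 less the opposing 41 gives net 55, ≥ 55, so (a) meets the standard; on (b) the weight is 90 less the opposing 34 gives net 56, which does reach 55, so (b) meets the standard.
  Stage I.1 carried; the burden shifts to the licensee.
At Stage I.2 the licensee must meet any credible evidence (weight is at least 21): on (c) the weight is 69 less the opposing 53 gives net 16, which does not reach 21, so (c) does not meet the standard; on (d) the weight is 23, ≥ 21, so (d) meets the standard.
  The licensee does not carry Stage I.2.
The complainant prevails on this issue.
— Issue II —
At Stage II.1 the complainant must meet the balance of probabilities (weight is at least 55): on (e) the weight is 55, ≥ 55, so (e) meets the standard; on (f) the weight is 57, which does reach 55, so (f) meets the standard.
  Stage II.1 carried; the burden shifts to the licensee.
At Stage II.2 the licensee must meet the balance of probabilities (weight is at least 55): on (g) the weight is 44, which does not reach 55, so (g) does not meet the standard.
  The licensee does not carry Stage II.2.
So the complainant prevails on this issue.
Per-issue: Issue I → complainant; Issue II → complainant. The complainant must prevail on at least one issue; overall, the complainant prevails.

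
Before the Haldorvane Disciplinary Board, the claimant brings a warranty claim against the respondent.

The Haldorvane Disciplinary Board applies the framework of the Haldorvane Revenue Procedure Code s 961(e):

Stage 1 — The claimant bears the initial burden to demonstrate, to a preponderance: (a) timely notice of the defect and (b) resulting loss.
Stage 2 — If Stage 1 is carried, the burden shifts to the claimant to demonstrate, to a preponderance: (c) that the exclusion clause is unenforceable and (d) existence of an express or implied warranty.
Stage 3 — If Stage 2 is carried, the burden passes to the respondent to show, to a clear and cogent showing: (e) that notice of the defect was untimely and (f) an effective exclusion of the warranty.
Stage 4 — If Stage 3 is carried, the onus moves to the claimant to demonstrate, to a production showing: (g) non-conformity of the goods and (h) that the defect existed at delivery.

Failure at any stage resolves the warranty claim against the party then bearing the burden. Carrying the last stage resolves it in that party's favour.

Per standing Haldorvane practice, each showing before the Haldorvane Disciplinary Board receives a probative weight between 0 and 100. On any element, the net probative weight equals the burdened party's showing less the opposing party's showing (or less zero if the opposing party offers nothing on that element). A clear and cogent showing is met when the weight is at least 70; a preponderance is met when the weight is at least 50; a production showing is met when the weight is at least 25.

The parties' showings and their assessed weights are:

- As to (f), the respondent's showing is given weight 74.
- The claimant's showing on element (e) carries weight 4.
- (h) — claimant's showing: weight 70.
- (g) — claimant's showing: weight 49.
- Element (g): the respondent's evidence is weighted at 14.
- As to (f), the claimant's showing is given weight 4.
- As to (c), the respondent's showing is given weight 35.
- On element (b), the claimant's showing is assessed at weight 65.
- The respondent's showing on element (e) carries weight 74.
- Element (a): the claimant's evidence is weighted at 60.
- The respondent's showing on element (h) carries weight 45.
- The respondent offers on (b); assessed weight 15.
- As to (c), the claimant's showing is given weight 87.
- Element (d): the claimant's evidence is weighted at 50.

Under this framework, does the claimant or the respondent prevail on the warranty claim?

Stage 1 — burden on claimant; standard: a preponderance (weight is at least 50).
    (a): 60 ≥ 50 [met]
    (b): 65 − 15 = 50 ≥ 50 [met]
  Stage 1 is satisfied; the claimant continues to bear the burden.
Stage 2 — burden on claimant; standard: a preponderance (weight is at least 50).
    (c): 87 − 35 = 52 ≥ 50 [met]
    (d): 50 ≥ 50 [met]
  Stage 2 carried; the burden shifts to the respondent.
Stage 3 — burden on respondent; standard: a clear and cogent showing (weight is at least 70).
    (e): 74 − 4 = 70 ≥ 70 [met]
    (f): 74 − 4 = 70 ≥ 70 [met]
  Stage 3 is satisfied; the onus moves to the claimant.
Stage 4 — burden on claimant; standard: a production showing (weight is at least 25).
    (g): 49 − 14 = 35 ≥ 25 [met]
    (h): 70 − 45 = 25 ≥ 25 [met]
  All elements met at the final stage.
All stages carried — the claimant prevails.

claimant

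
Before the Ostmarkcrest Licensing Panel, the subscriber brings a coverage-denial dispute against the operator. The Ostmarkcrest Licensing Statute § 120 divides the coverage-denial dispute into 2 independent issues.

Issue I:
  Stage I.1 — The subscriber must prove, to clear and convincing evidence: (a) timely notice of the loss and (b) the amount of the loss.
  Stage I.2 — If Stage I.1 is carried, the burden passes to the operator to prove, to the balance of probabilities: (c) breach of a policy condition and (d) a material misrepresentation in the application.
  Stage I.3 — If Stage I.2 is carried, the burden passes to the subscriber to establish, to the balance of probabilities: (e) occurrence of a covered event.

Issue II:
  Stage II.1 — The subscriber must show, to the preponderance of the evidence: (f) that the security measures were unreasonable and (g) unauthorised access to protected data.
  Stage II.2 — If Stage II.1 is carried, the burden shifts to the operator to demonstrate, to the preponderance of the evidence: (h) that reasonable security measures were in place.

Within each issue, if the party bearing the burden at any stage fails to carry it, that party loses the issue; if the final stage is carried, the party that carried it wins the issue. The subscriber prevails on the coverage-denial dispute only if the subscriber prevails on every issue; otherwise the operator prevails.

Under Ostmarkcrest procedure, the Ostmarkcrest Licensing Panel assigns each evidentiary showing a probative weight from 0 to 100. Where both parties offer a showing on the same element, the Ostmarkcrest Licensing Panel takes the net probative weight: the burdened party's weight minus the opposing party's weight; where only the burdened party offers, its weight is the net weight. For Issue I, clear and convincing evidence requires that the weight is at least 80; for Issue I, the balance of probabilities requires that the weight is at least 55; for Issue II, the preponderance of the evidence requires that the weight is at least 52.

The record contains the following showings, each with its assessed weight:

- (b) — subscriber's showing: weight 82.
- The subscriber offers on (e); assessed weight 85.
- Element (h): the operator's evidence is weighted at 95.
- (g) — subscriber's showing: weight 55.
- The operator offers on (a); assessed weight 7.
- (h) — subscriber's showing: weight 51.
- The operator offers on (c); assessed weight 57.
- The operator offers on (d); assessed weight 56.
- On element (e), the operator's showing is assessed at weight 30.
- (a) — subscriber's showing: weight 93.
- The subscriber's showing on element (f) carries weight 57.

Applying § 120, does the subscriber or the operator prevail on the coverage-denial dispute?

subscriber

— Issue I —
Stage I.1 — burden on subscriber; standard: clear and convincing evidence (weight is at least 80).
    (a): 93 − 7 = 86 ≥ 80 [met]
    (b): 82 ≥ 80 [met]
  The subscriber carries Stage I.1; the operator now bears the burden.
Stage I.2 — burden on operator; standard: the balance of probabilities (weight is at least 55).
    (c): 57 ≥ 55 [met]
    (d): 56 ≥ 55 [met]
  The operator carries Stage I.2; the subscriber now bears the burden.
Stage I.3 — burden on subscriber; standard: the balance of probabilities (weight is at least 55).
    (e): 85 − 30 = 55 ≥ 55 [met]
  All elements met at the final stage.
Every stage carried; the subscriber prevails on this issue.
— Issue II —
At Stage II.1 the subscriber must meet the preponderance of the evidence (weight is at least 52): on (f) the weight is 57, ≥ 52, so (f) meets the standard; on (g) the weight is 55, which does reach 52, so (g) meets the standard.
  Stage II.1 is satisfied; the onus moves to the operator.
At Stage II.2 the operator must meet the preponderance of the evidence (weight is at least 52): on (h) the weight is 95 less the opposing 51 gives net 44, < 52, so (h) does not meet the standard.
  The operator does not carry Stage II.2.
So the subscriber prevails on this issue.
Per-issue: Issue I → subscriber; Issue II → subscriber. The subscriber must prevail on every issue; overall, the subscriber prevails.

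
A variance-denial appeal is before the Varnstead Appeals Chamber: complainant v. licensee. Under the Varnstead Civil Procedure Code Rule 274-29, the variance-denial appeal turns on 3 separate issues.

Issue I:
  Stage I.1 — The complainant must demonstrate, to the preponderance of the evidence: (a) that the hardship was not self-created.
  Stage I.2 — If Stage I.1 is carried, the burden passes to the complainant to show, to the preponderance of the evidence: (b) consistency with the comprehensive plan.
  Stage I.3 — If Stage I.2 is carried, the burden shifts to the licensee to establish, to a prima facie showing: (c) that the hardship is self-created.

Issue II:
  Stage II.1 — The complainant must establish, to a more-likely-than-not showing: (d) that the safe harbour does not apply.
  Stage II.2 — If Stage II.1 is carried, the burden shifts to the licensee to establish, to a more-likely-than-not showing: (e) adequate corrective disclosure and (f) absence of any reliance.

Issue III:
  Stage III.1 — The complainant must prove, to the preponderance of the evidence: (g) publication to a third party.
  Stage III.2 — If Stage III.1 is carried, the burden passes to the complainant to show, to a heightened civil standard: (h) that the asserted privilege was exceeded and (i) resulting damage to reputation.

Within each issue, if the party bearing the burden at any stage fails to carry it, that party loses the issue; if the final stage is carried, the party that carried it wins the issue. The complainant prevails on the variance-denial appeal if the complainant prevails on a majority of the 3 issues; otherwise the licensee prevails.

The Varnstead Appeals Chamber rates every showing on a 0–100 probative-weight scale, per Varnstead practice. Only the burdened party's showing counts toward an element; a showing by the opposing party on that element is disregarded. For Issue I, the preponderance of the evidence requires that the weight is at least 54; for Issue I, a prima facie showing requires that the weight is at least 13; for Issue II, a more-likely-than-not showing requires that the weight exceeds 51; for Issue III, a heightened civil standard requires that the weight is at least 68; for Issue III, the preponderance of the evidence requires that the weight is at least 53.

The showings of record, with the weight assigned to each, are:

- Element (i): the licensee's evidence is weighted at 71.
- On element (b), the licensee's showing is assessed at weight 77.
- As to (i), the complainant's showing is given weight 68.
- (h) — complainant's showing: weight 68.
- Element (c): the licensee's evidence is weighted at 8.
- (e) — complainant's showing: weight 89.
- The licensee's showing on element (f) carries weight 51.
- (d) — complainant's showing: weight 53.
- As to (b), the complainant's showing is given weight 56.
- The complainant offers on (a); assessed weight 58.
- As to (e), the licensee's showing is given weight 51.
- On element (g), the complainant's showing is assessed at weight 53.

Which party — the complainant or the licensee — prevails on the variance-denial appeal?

— Issue I —
Stage I.1 — burden on complainant; standard: the preponderance of the evidence (weight is at least 54).
    (a): 58 ≥ 54 [met]
  Stage I.1 is satisfied; the complainant continues to bear the burden.
Stage I.2 — burden on complainant; standard: the preponderance of the evidence (weight is at least 54).
    (b): 56 (licensee's 77 disregarded) ≥ 54 [met]
  Stage I.2 is satisfied; the onus moves to the licensee.
Stage I.3 — burden on licensee; standard: a prima facie showing (weight is at least 13).
    (c): 8 < 13 [not met]
  The licensee does not carry Stage I.3.
So the complainant prevails on this issue.
— Issue II —
At Stage II.1 the complainant must meet a more-likely-than-not showing (weight exceeds 51): on (d) the weight is 53, > 51, so (d) meets the standard.
  Stage II.1 carried; the burden shifts to the licensee.
At Stage II.2 the licensee must meet a more-likely-than-not showing (weight exceeds 51): on (e) the weight is 51 (the complainant's 89 is given no effect), ≤ 51, so (e) does not meet the standard; on (f) the weight is 51, ≤ 51, so (f) does not meet the standard.
  The licensee does not carry Stage II.2.
So the complainant prevails on this issue.
— Issue III —
Stage III.1 — burden on complainant; standard: the preponderance of the evidence (weight is at least 53).
    (g): 53 ≥ 53 [met]
  All elements met. The complainant retains the burden for Stage III.2.
Stage III.2 — burden on complainant; standard: a heightened civil standard (weight is at least 68).
    (h): 68 ≥ 68 [met]
    (i): 68 (licensee's 71 disregarded) ≥ 68 [met]
  All elements met at the final stage.
Every stage carried; the complainant prevails on this issue.
Per-issue: Issue I → complainant; Issue II → complainant; Issue III → complainant. The complainant must prevail on a majority of issues; overall, the complainant prevails.

complainant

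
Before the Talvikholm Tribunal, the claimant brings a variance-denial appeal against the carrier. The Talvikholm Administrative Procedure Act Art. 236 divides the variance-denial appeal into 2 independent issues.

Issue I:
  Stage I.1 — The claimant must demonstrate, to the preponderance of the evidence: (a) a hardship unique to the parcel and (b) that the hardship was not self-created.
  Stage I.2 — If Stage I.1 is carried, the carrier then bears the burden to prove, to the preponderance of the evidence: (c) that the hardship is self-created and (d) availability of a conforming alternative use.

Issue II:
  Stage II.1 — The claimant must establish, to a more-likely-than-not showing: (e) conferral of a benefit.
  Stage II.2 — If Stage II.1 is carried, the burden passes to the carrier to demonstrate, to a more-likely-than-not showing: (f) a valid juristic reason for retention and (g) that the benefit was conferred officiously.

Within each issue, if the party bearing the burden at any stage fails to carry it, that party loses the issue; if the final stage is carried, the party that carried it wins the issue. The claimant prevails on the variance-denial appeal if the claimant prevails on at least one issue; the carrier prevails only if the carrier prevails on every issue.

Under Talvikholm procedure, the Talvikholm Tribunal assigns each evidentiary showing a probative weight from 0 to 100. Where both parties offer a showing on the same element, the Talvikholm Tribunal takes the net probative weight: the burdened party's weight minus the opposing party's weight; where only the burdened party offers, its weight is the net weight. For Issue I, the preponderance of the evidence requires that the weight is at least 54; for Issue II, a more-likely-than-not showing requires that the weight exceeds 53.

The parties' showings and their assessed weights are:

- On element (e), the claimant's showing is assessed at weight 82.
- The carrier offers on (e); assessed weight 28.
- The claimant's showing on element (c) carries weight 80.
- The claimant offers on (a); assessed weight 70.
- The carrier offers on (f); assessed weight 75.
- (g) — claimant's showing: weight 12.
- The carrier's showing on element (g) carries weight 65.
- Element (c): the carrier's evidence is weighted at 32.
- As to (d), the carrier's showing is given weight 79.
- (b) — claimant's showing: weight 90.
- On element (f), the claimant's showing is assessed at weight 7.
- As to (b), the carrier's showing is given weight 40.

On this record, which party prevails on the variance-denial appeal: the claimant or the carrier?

claimant

— Issue I —
At Stage I.1 the claimant must meet the preponderance of the evidence (weight is at least 54): on (a) the weight is 70, which does reach 54, so (a) meets the standard; on (b) the weight is 90 less the opposing 40 gives net 50, which does not reach 54, so (b) does not meet the standard.
  Stage I.1 not carried; the claimant fails its burden.
The analysis ends at Stage I.1; the carrier prevails on this issue.
— Issue II —
Stage II.1 — burden on claimant; standard: a more-likely-than-not showing (weight exceeds 53).
    (e): 82 − 28 = 54 > 53 [met]
  All elements met. The burden passes to the carrier.
Stage II.2 — burden on carrier; standard: a more-likely-than-not showing (weight exceeds 53).
    (f): 75 − 7 = 68 > 53 [met]
    (g): 65 − 12 = 53 ≤ 53 [not met]
  Stage II.2 not carried; the carrier fails its burden.
So the claimant prevails on this issue.
Per-issue: Issue I → carrier; Issue II → claimant. The claimant must prevail on at least one issue; overall, the claimant prevails.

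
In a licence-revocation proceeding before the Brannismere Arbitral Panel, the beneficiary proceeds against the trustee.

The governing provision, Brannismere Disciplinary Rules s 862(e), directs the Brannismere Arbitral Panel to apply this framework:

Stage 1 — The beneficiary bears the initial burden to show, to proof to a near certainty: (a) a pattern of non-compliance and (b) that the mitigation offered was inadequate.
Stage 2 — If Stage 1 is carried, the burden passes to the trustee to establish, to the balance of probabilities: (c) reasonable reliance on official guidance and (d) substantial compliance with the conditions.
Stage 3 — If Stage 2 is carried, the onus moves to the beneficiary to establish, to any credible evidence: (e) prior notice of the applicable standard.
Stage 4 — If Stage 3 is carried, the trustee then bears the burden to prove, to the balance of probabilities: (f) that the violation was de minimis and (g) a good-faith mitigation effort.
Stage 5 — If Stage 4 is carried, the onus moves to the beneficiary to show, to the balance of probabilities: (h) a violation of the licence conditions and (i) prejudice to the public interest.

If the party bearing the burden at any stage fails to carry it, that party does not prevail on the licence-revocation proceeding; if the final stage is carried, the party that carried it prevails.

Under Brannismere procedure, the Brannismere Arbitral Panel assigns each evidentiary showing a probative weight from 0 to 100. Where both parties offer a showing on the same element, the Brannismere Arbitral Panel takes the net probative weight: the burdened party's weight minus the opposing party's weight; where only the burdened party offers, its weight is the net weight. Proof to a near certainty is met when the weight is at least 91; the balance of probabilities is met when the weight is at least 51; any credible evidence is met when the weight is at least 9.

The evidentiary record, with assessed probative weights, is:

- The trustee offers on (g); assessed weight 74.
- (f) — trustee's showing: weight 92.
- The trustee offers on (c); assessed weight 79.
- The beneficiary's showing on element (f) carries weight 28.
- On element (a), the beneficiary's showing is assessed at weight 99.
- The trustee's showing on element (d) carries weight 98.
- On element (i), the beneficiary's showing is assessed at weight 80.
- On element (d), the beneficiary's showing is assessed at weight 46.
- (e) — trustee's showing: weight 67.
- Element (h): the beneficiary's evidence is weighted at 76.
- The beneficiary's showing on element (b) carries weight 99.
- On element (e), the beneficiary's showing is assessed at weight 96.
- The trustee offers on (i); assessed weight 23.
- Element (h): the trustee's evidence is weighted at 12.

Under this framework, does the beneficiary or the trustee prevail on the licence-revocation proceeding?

Stage 1 — burden on beneficiary; standard: proof to a near certainty (weight is at least 91).
    (a): 99 ≥ 91 [met]
    (b): 99 ≥ 91 [met]
  The beneficiary carries Stage 1; the trustee now bears the burden.
Stage 2 — burden on trustee; standard: the balance of probabilities (weight is at least 51).
    (c): 79 ≥ 51 [met]
    (d): 98 − 46 = 52 ≥ 51 [met]
  The trustee carries Stage 2; the beneficiary now bears the burden.
Stage 3 — burden on beneficiary; standard: any credible evidence (weight is at least 9).
    (e): 96 − 67 = 29 ≥ 9 [met]
  Stage 3 carried; the burden shifts to the trustee.
Stage 4 — burden on trustee; standard: the balance of probabilities (weight is at least 51).
    (f): 92 − 28 = 64 ≥ 51 [met]
    (g): 74 ≥ 51 [met]
  The trustee carries Stage 4; the beneficiary now bears the burden.
Stage 5 — burden on beneficiary; standard: the balance of probabilities (weight is at least 51).
    (h): 76 − 12 = 64 ≥ 51 [met]
    (i): 80 − 23 = 57 ≥ 51 [met]
  All elements met at the final stage.
Every stage carried; the beneficiary prevails.

beneficiary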